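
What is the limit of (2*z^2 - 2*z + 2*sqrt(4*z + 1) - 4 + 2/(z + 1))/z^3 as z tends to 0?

Substitution gives 0/0 (the numerator vanishes to order 3).
Expand each term to order z^3: the coefficient of z^3 in 2·1/(1 + z) is -2 and in 2·√(1 + 4z) is 8.
Lower-order terms cancel with the polynomial part, so the numerator is (6)·z^3 + o(z^3), and the limit is (6)/(1) = 6.

6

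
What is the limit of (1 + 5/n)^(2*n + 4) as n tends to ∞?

Write it as [(1 + 5/n)^n]^(2) · (1 + 5/n)^(4). The bracketed term tends to e^(5) and the second factor to 1, so the limit is e^(10).

e^(10)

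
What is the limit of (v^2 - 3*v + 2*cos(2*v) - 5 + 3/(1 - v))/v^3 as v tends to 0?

Substitution gives 0/0 (the numerator vanishes to order 3).
Expand each term to order v^3: the coefficient of v^3 in 3·1/(1 - v) is 3 and in 2·cos(2v) is 0.
Lower-order terms cancel with the polynomial part, so the numerator is (3)·v^3 + o(v^3), and the limit is (3)/(1) = 3.

3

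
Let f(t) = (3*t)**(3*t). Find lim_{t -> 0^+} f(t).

Base → 0⁺ and exponent → 0⁺: a 0^0 form.
Take logs: 3t·ln(3t). This is 0·(−∞); rewriting as ln(3t)/(1/(3t)) and applying L'Hôpital gives 0.
Hence the limit is e^0 = 1.

1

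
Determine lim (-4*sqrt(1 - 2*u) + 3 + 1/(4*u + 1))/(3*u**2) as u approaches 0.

Substitution gives 0/0; apply L'Hôpital's rule 2 times.
After differentiating numerator and denominator 2 times the quotient is (32/(4*u + 1)^3 + 4/(1 - 2*u)^(3/2))/(6); at u = 0 this is 6.

6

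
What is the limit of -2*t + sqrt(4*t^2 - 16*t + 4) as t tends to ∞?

This has the form ∞ − ∞. Multiply and divide by the conjugate √(4*t^2 - 16*t + 4) + 2t.
That gives (-16t + 4) / (√(4*t^2 - 16*t + 4) + 2t).
Divide numerator and denominator by t: the limit is -16/(2·2) = -4.

-4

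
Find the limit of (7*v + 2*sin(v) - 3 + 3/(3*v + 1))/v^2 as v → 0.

Substitution gives 0/0 (the numerator vanishes to order 2).
Expand each term to order v^2: the coefficient of v^2 in 3·1/(1 + 3v) is 27 and in 2·sin(v) is 0.
Lower-order terms cancel with the polynomial part, so the numerator is (27)·v^2 + o(v^2), and the limit is (27)/(1) = 27.

27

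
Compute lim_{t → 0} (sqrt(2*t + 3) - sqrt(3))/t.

Substitution gives 0/0. Multiply numerator and denominator by the conjugate √(3 + 2t) + √3.
The numerator becomes (3 + 2t) − 3 = 2t, so the expression simplifies to 2/(√(3 + 2t) + √3).
Letting t → 0 gives 2/(2√3) = √(3)/3.

√(3)/3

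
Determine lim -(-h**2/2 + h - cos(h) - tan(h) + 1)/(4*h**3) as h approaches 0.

Substitution gives 0/0 (the numerator vanishes to order 3).
Expand each term to order h^3: the coefficient of h^3 in −tan(h) is -1/3 and in −cos(h) is 0.
Lower-order terms cancel with the polynomial part, so the numerator is (-1/3)·h^3 + o(h^3), and the limit is (-1/3)/(-4) = 1/12.

1/12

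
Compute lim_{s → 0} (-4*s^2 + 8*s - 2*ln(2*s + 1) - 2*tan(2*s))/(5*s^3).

Substitution gives 0/0; apply L'Hôpital's rule 3 times.
After differentiating numerator and denominator 3 times the quotient is (-64*tan(2*s)^2/cos(2*s)^2 - 32/cos(2*s)^4 - 32/(2*s + 1)^3)/(30); at s = 0 this is -32/15.

-32/15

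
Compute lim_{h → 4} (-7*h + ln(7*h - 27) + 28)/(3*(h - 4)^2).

-49/6

Direct substitution gives 0/0.
Apply L'Hôpital: lim (-7 + 7/(7*h - 27))/(6*h - 24), still 0/0.
After 2 applications of L'Hôpital's rule the quotient is (-49/(7*h - 27)^2)/(6); substituting h = 4 gives -49/6.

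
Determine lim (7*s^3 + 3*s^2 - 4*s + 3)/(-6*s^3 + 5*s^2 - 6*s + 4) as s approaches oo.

-7/6

Numerator and denominator both have degree 3.
Dividing every term by s^3, all lower-order terms vanish and the limit is the ratio of leading coefficients, 7/(-6) = -7/6.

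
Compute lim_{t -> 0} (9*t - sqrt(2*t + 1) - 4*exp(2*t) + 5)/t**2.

Substitution gives 0/0; apply L'Hôpital's rule 2 times.
After differentiating numerator and denominator 2 times the quotient is (-16*e^(2*t) + (2*t + 1)^(-3/2))/(2); at t = 0 this is -15/2.

-15/2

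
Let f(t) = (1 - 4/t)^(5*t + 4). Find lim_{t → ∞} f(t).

Write it as [(1 - 4/t)^t]^(5) · (1 - 4/t)^(4). The bracketed term tends to e^(-4) and the second factor to 1, so the limit is e^(-20).

e^(-20)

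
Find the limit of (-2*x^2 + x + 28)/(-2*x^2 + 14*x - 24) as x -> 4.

Since x = 4 makes numerator and denominator zero, (x - 4) divides both.
Cancelling it gives (-2*x - 7)/(6 - 2*x); now plug in x = 4 to get 15/2.

15/2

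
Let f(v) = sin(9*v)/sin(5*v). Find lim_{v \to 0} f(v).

Substitution gives 0/0.
Divide numerator and denominator by v: sin(9v)/v → 9 and sin(5v)/v → 5, so the limit is 1·9/5 = 9/5.

9/5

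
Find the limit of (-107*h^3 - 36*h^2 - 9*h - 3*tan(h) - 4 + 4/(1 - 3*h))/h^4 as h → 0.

324

Substitution gives 0/0 (the numerator vanishes to order 4).
Expand each term to order h^4: the coefficient of h^4 in 4·1/(1 - 3h) is 324 and in -3·tan(h) is 0.
Lower-order terms cancel with the polynomial part, so the numerator is (324)·h^4 + o(h^4), and the limit is (324)/(1) = 324.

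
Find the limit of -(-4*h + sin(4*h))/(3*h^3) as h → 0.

Direct substitution gives 0/0.
Apply L'Hôpital: lim (4*cos(4*h) - 4)/(-9*h^2), still 0/0.
Apply L'Hôpital: lim (-16*sin(4*h))/(-18*h), still 0/0.
After 3 applications of L'Hôpital's rule the quotient is (-64*cos(4*h))/(-18); substituting h = 0 gives 32/9.

32/9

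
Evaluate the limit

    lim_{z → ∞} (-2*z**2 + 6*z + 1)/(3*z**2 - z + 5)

Numerator and denominator both have degree 2.
Dividing every term by z^2, all lower-order terms vanish and the limit is the ratio of leading coefficients, -2/(3) = -2/3.

-2/3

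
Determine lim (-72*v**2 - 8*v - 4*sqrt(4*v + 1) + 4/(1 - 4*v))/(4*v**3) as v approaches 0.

60

Substitution gives 0/0 (the numerator vanishes to order 3).
Expand each term to order v^3: the coefficient of v^3 in -4·√(1 + 4v) is -16 and in 4·1/(1 - 4v) is 256.
Lower-order terms cancel with the polynomial part, so the numerator is (240)·v^3 + o(v^3), and the limit is (240)/(4) = 60.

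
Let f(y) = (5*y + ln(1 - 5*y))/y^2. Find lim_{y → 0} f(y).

-25/2

Direct substitution gives 0/0.
Apply L'Hôpital: lim (5 - 5/(1 - 5*y))/(2*y), still 0/0.
After 2 applications of L'Hôpital's rule the quotient is (-25/(1 - 5*y)^2)/(2); substituting y = 0 gives -25/2.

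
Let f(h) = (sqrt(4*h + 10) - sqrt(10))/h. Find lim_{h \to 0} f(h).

√(10)/5

Substitution gives 0/0. Multiply numerator and denominator by the conjugate √(10 + 4h) + √10.
The numerator becomes (10 + 4h) − 10 = 4h, so the expression simplifies to 4/(√(10 + 4h) + √10).
Letting h → 0 gives 4/(2√10) = √(10)/5.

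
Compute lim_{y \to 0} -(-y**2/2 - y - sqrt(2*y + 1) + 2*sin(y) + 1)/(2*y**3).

5/12

Substitution gives 0/0 (the numerator vanishes to order 3).
Expand each term to order y^3: the coefficient of y^3 in −√(1 + 2y) is -1/2 and in 2·sin(y) is -1/3.
Lower-order terms cancel with the polynomial part, so the numerator is (-5/6)·y^3 + o(y^3), and the limit is (-5/6)/(-2) = 5/12.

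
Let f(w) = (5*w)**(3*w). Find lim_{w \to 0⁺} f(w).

Base → 0⁺ and exponent → 0⁺: a 0^0 form.
Take logs: 3w·ln(5w). This is 0·(−∞); rewriting as ln(5w)/(1/(3w)) and applying L'Hôpital gives 0.
Hence the limit is e^0 = 1.

1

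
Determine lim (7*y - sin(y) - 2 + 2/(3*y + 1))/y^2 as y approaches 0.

Substitution gives 0/0; apply L'Hôpital's rule 2 times.
After differentiating numerator and denominator 2 times the quotient is (sin(y) + 36/(3*y + 1)^3)/(2); at y = 0 this is 18.

18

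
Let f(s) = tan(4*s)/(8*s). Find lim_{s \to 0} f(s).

Substitution gives 0/0.
Since tan(u)/u → 1 as u → 0, tan(4s)/(4s) → 1 and the limit is 4/8 = 1/2.

1/2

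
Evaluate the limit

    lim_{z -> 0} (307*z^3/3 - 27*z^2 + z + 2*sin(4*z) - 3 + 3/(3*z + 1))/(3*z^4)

81

Substitution gives 0/0; apply L'Hôpital's rule 4 times.
After differentiating numerator and denominator 4 times the quotient is (512*sin(4*z) + 5832/(3*z + 1)^5)/(72); at z = 0 this is 81.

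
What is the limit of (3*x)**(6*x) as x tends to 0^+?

Base → 0⁺ and exponent → 0⁺: a 0^0 form.
Take logs: 6x·ln(3x). This is 0·(−∞); rewriting as ln(3x)/(1/(6x)) and applying L'Hôpital gives 0.
Hence the limit is e^0 = 1.

1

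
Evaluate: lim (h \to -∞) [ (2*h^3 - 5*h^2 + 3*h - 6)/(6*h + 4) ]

∞

The numerator has higher degree (3 > 1); the quotient behaves like (2/(6))·h^2 for large |h|.
As h → −∞ this diverges to ∞.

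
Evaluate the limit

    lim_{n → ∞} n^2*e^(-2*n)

0

Write as n^2/e^{2n}, an ∞/∞ form.
Exponential growth dominates any polynomial, so repeated L'Hôpital (or the standard result) gives 0.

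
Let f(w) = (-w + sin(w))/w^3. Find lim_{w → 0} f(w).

Direct substitution gives 0/0.
Apply L'Hôpital: lim (cos(w) - 1)/(3*w^2), still 0/0.
Apply L'Hôpital: lim (-sin(w))/(6*w), still 0/0.
After 3 applications of L'Hôpital's rule the quotient is (-cos(w))/(6); substituting w = 0 gives -1/6.

-1/6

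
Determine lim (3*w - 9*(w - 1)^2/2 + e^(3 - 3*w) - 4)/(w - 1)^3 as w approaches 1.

-9/2

Direct substitution gives 0/0.
Apply L'Hôpital: lim (-9*w - 3*e^(3 - 3*w) + 12)/(3*(w - 1)^2), still 0/0.
Apply L'Hôpital: lim (9*e^(3 - 3*w) - 9)/(6*w - 6), still 0/0.
After 3 applications of L'Hôpital's rule the quotient is (-27*e^(3 - 3*w))/(6); substituting w = 1 gives -9/2.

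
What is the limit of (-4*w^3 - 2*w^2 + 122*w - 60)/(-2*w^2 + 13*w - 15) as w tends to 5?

198/7

Since w = 5 makes numerator and denominator zero, (w - 5) divides both.
Cancelling it gives (-4*w^2 - 22*w + 12)/(3 - 2*w); now plug in w = 5 to get 198/7.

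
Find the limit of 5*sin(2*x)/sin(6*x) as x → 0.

Substitution gives 0/0.
Divide numerator and denominator by x: sin(2x)/x → 2 and sin(6x)/x → 6, so the limit is 5·2/6 = 5/3.

5/3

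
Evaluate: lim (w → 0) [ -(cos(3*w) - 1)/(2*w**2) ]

9/4

Direct substitution gives 0/0.
Apply L'Hôpital: lim (-3*sin(3*w))/(-4*w), still 0/0.
After 2 applications of L'Hôpital's rule the quotient is (-9*cos(3*w))/(-4); substituting w = 0 gives 9/4.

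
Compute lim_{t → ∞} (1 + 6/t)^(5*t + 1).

Let L be the limit and take ln: ln L = lim (5t + 1)·ln(1 + 6/t) = lim (5t + 1)·(6/t + O(1/t²)) = 30.
Hence L = e^(30).

e^(30)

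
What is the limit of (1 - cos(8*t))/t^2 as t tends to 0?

32

Substitution gives 0/0.
Use (1 − cos u)/u² → 1/2 with u = 8t: the limit is 8²/(2·1) = 32.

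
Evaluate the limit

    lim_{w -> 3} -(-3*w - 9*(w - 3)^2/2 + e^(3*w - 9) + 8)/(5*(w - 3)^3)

Direct substitution gives 0/0.
Apply L'Hôpital: lim (-9*w + 3*e^(3*w - 9) + 24)/(-15*(w - 3)^2), still 0/0.
Apply L'Hôpital: lim (9*e^(3*w - 9) - 9)/(90 - 30*w), still 0/0.
After 3 applications of L'Hôpital's rule the quotient is (27*e^(3*w - 9))/(-30); substituting w = 3 gives -9/10.

-9/10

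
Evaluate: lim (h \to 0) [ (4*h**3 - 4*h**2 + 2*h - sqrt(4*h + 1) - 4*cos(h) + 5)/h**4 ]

59/6

Substitution gives 0/0 (the numerator vanishes to order 4).
Expand each term to order h^4: the coefficient of h^4 in −√(1 + 4h) is 10 and in -4·cos(h) is -1/6.
Lower-order terms cancel with the polynomial part, so the numerator is (59/6)·h^4 + o(h^4), and the limit is (59/6)/(1) = 59/6.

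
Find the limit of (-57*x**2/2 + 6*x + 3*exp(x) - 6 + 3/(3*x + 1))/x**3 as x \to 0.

Substitution gives 0/0 (the numerator vanishes to order 3).
Expand each term to order x^3: the coefficient of x^3 in 3·1/(1 + 3x) is -81 and in 3·e^(x) is 1/2.
Lower-order terms cancel with the polynomial part, so the numerator is (-161/2)·x^3 + o(x^3), and the limit is (-161/2)/(1) = -161/2.

-161/2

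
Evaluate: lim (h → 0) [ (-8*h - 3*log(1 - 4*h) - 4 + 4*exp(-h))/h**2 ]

26

Substitution gives 0/0 (the numerator vanishes to order 2).
Expand each term to order h^2: the coefficient of h^2 in -3·ln(1 - 4h) is 24 and in 4·e^(-h) is 2.
Lower-order terms cancel with the polynomial part, so the numerator is (26)·h^2 + o(h^2), and the limit is (26)/(1) = 26.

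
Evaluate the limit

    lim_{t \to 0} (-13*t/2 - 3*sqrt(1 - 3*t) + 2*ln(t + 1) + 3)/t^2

Substitution gives 0/0; apply L'Hôpital's rule 2 times.
After differentiating numerator and denominator 2 times the quotient is (-2/(t + 1)^2 + 27/(4*(1 - 3*t)^(3/2)))/(2); at t = 0 this is 19/8.

19/8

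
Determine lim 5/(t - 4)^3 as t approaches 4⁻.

As t → 4⁻, (t - 4) → 0⁻, so (t - 4)^3 → 0⁻ and 5/(t - 4)^3 → -∞.

-∞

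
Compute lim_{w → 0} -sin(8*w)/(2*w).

Substitution gives 0/0.
Write it as (8/(-2))·sin(8w)/(8w); since sin(u)/u → 1, the limit is -4.

-4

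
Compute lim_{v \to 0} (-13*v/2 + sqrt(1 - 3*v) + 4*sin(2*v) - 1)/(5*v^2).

Substitution gives 0/0; apply L'Hôpital's rule 2 times.
After differentiating numerator and denominator 2 times the quotient is (-16*sin(2*v) - 9/(4*(1 - 3*v)^(3/2)))/(10); at v = 0 this is -9/40.

-9/40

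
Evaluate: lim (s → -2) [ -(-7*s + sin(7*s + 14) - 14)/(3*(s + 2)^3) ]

343/18

Direct substitution gives 0/0.
Apply L'Hôpital: lim (7*cos(7*s + 14) - 7)/(-9*(s + 2)^2), still 0/0.
Apply L'Hôpital: lim (-49*sin(7*s + 14))/(-18*s - 36), still 0/0.
After 3 applications of L'Hôpital's rule the quotient is (-343*cos(7*s + 14))/(-18); substituting s = -2 gives 343/18.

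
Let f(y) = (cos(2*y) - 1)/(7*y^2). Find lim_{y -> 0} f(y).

Direct substitution gives 0/0.
Apply L'Hôpital: lim (-2*sin(2*y))/(14*y), still 0/0.
After 2 applications of L'Hôpital's rule the quotient is (-4*cos(2*y))/(14); substituting y = 0 gives -2/7.

-2/7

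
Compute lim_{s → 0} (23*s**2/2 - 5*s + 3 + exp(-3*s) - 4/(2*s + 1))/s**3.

55/2

Substitution gives 0/0; apply L'Hôpital's rule 3 times.
After differentiating numerator and denominator 3 times the quotient is (-27*e^(-3*s) + 192/(2*s + 1)^4)/(6); at s = 0 this is 55/2.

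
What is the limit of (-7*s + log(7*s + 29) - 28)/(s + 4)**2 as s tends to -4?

Direct substitution gives 0/0.
Apply L'Hôpital: lim (-7 + 7/(7*s + 29))/(2*s + 8), still 0/0.
After 2 applications of L'Hôpital's rule the quotient is (-49/(7*s + 29)^2)/(2); substituting s = -4 gives -49/2.

-49/2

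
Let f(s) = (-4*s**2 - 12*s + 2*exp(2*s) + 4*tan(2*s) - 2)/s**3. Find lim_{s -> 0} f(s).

Substitution gives 0/0; apply L'Hôpital's rule 3 times.
After differentiating numerator and denominator 3 times the quotient is (16*e^(2*s) + 192*tan(2*s)^4 + 256*tan(2*s)^2 + 64)/(6); at s = 0 this is 40/3.

40/3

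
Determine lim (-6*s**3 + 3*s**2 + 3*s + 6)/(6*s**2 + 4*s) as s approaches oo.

The numerator has higher degree (3 > 2); the quotient behaves like (-6/(6))·s^1 for large |s|.
As s → +∞ this diverges to -∞.

-∞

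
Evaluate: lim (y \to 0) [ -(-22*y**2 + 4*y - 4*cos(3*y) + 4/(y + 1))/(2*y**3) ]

2

Substitution gives 0/0; apply L'Hôpital's rule 3 times.
After differentiating numerator and denominator 3 times the quotient is (-108*sin(3*y) - 24/(y + 1)^4)/(-12); at y = 0 this is 2.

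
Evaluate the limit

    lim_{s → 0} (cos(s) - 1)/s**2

Direct substitution gives 0/0.
Apply L'Hôpital: lim (-sin(s))/(2*s), still 0/0.
After 2 applications of L'Hôpital's rule the quotient is (-cos(s))/(2); substituting s = 0 gives -1/2.

-1/2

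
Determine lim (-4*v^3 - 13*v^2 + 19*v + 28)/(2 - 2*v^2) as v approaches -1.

Since v = -1 makes numerator and denominator zero, (v + 1) divides both.
Cancelling it gives (-4*v^2 - 9*v + 28)/(2 - 2*v); now plug in v = -1 to get 33/4.

33/4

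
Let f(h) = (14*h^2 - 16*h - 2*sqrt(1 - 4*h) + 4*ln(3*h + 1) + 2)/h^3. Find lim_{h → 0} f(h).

Substitution gives 0/0; apply L'Hôpital's rule 3 times.
After differentiating numerator and denominator 3 times the quotient is (216/(3*h + 1)^3 + 48/(1 - 4*h)^(5/2))/(6); at h = 0 this is 44.

44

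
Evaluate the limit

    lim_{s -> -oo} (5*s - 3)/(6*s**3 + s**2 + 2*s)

The denominator has degree 3 and the numerator degree 1. Dividing numerator and denominator by s^3 sends every term to 0 except the leading denominator term, so the limit is 0.

0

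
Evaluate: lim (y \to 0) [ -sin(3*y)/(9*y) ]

-1/3

Substitution gives 0/0.
Write it as (3/(-9))·sin(3y)/(3y); since sin(u)/u → 1, the limit is -1/3.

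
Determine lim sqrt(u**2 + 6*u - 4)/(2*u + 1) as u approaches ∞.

1/2

For large |u|, √(u^2 + 6*u - 4) ≈ √1·|u| and the denominator ≈ 2u.
Since u → +∞, |u| = u, giving √1/(2) = 1/2.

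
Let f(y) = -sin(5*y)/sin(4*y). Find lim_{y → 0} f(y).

-5/4

Substitution gives 0/0.
Divide numerator and denominator by y: sin(5y)/y → 5 and sin(4y)/y → 4, so the limit is -1·5/4 = -5/4.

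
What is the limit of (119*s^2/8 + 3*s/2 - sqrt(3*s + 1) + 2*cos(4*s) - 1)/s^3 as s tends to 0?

-27/16

Substitution gives 0/0 (the numerator vanishes to order 3).
Expand each term to order s^3: the coefficient of s^3 in −√(1 + 3s) is -27/16 and in 2·cos(4s) is 0.
Lower-order terms cancel with the polynomial part, so the numerator is (-27/16)·s^3 + o(s^3), and the limit is (-27/16)/(1) = -27/16.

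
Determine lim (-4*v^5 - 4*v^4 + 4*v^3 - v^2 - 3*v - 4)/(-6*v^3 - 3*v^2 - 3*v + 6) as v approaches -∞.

∞

The numerator has higher degree (5 > 3); the quotient behaves like (-4/(-6))·v^2 for large |v|.
As v → −∞ this diverges to ∞.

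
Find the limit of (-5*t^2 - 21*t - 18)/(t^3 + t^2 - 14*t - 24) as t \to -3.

At t = -3 both the top and bottom vanish — a removable singularity. Factoring out (t + 3) from each leaves (-5*t - 6)/(t^2 - 2*t - 8), which at t = -3 equals 9/7.

9/7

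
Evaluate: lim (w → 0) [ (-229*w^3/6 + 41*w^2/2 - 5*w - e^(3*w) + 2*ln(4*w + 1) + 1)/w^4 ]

Substitution gives 0/0; apply L'Hôpital's rule 4 times.
After differentiating numerator and denominator 4 times the quotient is (-81*e^(3*w) - 3072/(4*w + 1)^4)/(24); at w = 0 this is -1051/8.

-1051/8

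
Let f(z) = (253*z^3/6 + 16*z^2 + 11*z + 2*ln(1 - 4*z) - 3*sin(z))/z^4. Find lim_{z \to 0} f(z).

-128

Substitution gives 0/0; apply L'Hôpital's rule 4 times.
After differentiating numerator and denominator 4 times the quotient is (-3*sin(z) - 3072/(4*z - 1)^4)/(24); at z = 0 this is -128.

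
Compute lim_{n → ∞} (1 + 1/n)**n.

e

Let L be the limit and take ln: ln L = lim (n)·ln(1 + 1/n) = lim (n)·(1/n + O(1/n²)) = 1.
Hence L = e^(1).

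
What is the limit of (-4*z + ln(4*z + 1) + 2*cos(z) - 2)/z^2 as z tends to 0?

Substitution gives 0/0; apply L'Hôpital's rule 2 times.
After differentiating numerator and denominator 2 times the quotient is (-2*cos(z) - 16/(4*z + 1)^2)/(2); at z = 0 this is -9.

-9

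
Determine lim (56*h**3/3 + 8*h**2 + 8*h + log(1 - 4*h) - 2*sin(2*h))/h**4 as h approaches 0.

-64

Substitution gives 0/0 (the numerator vanishes to order 4).
Expand each term to order h^4: the coefficient of h^4 in -2·sin(2h) is 0 and in ln(1 - 4h) is -64.
Lower-order terms cancel with the polynomial part, so the numerator is (-64)·h^4 + o(h^4), and the limit is (-64)/(1) = -64.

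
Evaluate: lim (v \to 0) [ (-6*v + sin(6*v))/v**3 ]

-36

Direct substitution gives 0/0.
Apply L'Hôpital: lim (6*cos(6*v) - 6)/(3*v^2), still 0/0.
Apply L'Hôpital: lim (-36*sin(6*v))/(6*v), still 0/0.
After 3 applications of L'Hôpital's rule the quotient is (-216*cos(6*v))/(6); substituting v = 0 gives -36.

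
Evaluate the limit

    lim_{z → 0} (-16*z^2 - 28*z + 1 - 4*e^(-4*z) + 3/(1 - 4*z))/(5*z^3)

704/15

Substitution gives 0/0 (the numerator vanishes to order 3).
Expand each term to order z^3: the coefficient of z^3 in -4·e^(-4z) is 128/3 and in 3·1/(1 - 4z) is 192.
Lower-order terms cancel with the polynomial part, so the numerator is (704/3)·z^3 + o(z^3), and the limit is (704/3)/(5) = 704/15.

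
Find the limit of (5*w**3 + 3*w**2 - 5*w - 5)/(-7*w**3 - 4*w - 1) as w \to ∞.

-5/7

Numerator and denominator both have degree 3.
Dividing every term by w^3, all lower-order terms vanish and the limit is the ratio of leading coefficients, 5/(-7) = -5/7.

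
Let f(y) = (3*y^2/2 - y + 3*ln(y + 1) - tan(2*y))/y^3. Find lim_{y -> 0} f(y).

-5/3

Substitution gives 0/0; apply L'Hôpital's rule 3 times.
After differentiating numerator and denominator 3 times the quotient is (-32*tan(2*y)^2/cos(2*y)^2 - 16/cos(2*y)^4 + 6/(y + 1)^3)/(6); at y = 0 this is -5/3.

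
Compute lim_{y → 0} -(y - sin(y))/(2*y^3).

Direct substitution gives 0/0.
Apply L'Hôpital: lim (1 - cos(y))/(-6*y^2), still 0/0.
Apply L'Hôpital: lim (sin(y))/(-12*y), still 0/0.
After 3 applications of L'Hôpital's rule the quotient is (cos(y))/(-12); substituting y = 0 gives -1/12.

-1/12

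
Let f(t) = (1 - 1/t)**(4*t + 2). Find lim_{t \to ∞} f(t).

Let L be the limit and take ln: ln L = lim (4t + 2)·ln(1 - 1/t) = lim (4t + 2)·(-1/t + O(1/t²)) = -4.
Hence L = e^(-4).

e^(-4)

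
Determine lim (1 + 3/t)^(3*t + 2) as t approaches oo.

Write it as [(1 + 3/t)^t]^(3) · (1 + 3/t)^(2). The bracketed term tends to e^(3) and the second factor to 1, so the limit is e^(9).

e^(9)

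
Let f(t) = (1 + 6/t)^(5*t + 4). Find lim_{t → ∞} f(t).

The base → 1 and the exponent → ∞: a 1^∞ form.
Take logarithms: (5t + 4)·ln(1 + 6/t). Since ln(1+u) ~ u for small u, this behaves like (5t)·(6/t) → 30.
So the limit is e^(30).

e^(30)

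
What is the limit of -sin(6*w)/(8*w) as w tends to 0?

-3/4

Substitution gives 0/0.
Write it as (6/(-8))·sin(6w)/(6w); since sin(u)/u → 1, the limit is -3/4.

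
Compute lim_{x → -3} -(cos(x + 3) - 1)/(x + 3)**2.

Direct substitution gives 0/0.
Apply L'Hôpital: lim (-sin(x + 3))/(-2*x - 6), still 0/0.
After 2 applications of L'Hôpital's rule the quotient is (-cos(x + 3))/(-2); substituting x = -3 gives 1/2.

1/2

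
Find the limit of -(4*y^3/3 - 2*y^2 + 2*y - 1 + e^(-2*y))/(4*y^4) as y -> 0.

Direct substitution gives 0/0.
Apply L'Hôpital: lim (4*y^2 - 4*y + 2 - 2*e^(-2*y))/(-16*y^3), still 0/0.
Apply L'Hôpital: lim (8*y - 4 + 4*e^(-2*y))/(-48*y^2), still 0/0.
Apply L'Hôpital: lim (8 - 8*e^(-2*y))/(-96*y), still 0/0.
After 4 applications of L'Hôpital's rule the quotient is (16*e^(-2*y))/(-96); substituting y = 0 gives -1/6.

-1/6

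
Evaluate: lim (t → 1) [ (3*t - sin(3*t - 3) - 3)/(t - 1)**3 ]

Direct substitution gives 0/0.
Apply L'Hôpital: lim (3 - 3*cos(3*t - 3))/(3*(t - 1)^2), still 0/0.
Apply L'Hôpital: lim (9*sin(3*t - 3))/(6*t - 6), still 0/0.
After 3 applications of L'Hôpital's rule the quotient is (27*cos(3*t - 3))/(6); substituting t = 1 gives 9/2.

9/2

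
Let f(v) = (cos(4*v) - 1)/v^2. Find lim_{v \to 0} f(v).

Direct substitution gives 0/0.
Apply L'Hôpital: lim (-4*sin(4*v))/(2*v), still 0/0.
After 2 applications of L'Hôpital's rule the quotient is (-16*cos(4*v))/(2); substituting v = 0 gives -8.

-8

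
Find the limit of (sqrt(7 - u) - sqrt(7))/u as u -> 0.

-√(7)/14

Substitution gives 0/0. Multiply numerator and denominator by the conjugate √(7 - u) + √7.
The numerator becomes (7 - u) − 7 = -u, so the expression simplifies to -1/(√(7 - u) + √7).
Letting u → 0 gives -1/(2√7) = -√(7)/14.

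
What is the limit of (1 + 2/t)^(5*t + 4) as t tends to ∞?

The base → 1 and the exponent → ∞: a 1^∞ form.
Take logarithms: (5t + 4)·ln(1 + 2/t). Since ln(1+u) ~ u for small u, this behaves like (5t)·(2/t) → 10.
So the limit is e^(10).

e^(10)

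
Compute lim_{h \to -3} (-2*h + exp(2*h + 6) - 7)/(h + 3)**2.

2

Direct substitution gives 0/0.
Apply L'Hôpital: lim (2*e^(2*h + 6) - 2)/(2*h + 6), still 0/0.
After 2 applications of L'Hôpital's rule the quotient is (4*e^(2*h + 6))/(2); substituting h = -3 gives 2.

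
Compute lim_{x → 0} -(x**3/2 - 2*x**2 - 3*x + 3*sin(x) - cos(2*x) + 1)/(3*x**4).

2/9

Substitution gives 0/0; apply L'Hôpital's rule 4 times.
After differentiating numerator and denominator 4 times the quotient is (3*sin(x) - 16*cos(2*x))/(-72); at x = 0 this is 2/9.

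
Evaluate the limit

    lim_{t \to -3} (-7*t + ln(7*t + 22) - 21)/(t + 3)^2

-49/2

Direct substitution gives 0/0.
Apply L'Hôpital: lim (-7 + 7/(7*t + 22))/(2*t + 6), still 0/0.
After 2 applications of L'Hôpital's rule the quotient is (-49/(7*t + 22)^2)/(2); substituting t = -3 gives -49/2.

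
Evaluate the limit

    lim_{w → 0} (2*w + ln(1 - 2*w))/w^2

Direct substitution gives 0/0.
Apply L'Hôpital: lim (2 - 2/(1 - 2*w))/(2*w), still 0/0.
After 2 applications of L'Hôpital's rule the quotient is (-4/(1 - 2*w)^2)/(2); substituting w = 0 gives -2.

-2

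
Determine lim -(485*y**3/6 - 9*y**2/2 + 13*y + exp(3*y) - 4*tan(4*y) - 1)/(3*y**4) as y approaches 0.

Substitution gives 0/0; apply L'Hôpital's rule 4 times.
After differentiating numerator and denominator 4 times the quotient is (81*e^(3*y) - 24576*tan(4*y)^5 - 40960*tan(4*y)^3 - 16384*tan(4*y))/(-72); at y = 0 this is -9/8.

-9/8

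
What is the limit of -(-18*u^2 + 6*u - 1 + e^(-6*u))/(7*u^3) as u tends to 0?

Direct substitution gives 0/0.
Apply L'Hôpital: lim (-36*u + 6 - 6*e^(-6*u))/(-21*u^2), still 0/0.
Apply L'Hôpital: lim (-36 + 36*e^(-6*u))/(-42*u), still 0/0.
After 3 applications of L'Hôpital's rule the quotient is (-216*e^(-6*u))/(-42); substituting u = 0 gives 36/7.

36/7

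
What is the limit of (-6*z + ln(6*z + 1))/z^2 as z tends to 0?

-18

Direct substitution gives 0/0.
Apply L'Hôpital: lim (-6 + 6/(6*z + 1))/(2*z), still 0/0.
After 2 applications of L'Hôpital's rule the quotient is (-36/(6*z + 1)^2)/(2); substituting z = 0 gives -18.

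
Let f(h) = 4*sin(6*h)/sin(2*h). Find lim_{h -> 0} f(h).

12

Substitution gives 0/0.
Divide numerator and denominator by h: sin(6h)/h → 6 and sin(2h)/h → 2, so the limit is 4·6/2 = 12.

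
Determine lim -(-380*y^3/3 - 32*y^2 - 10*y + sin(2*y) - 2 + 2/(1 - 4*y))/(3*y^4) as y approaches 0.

-512/3

Substitution gives 0/0; apply L'Hôpital's rule 4 times.
After differentiating numerator and denominator 4 times the quotient is (16*sin(2*y) - 12288/(4*y - 1)^5)/(-72); at y = 0 this is -512/3.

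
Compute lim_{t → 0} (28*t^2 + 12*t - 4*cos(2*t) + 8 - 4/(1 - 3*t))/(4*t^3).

-27

Substitution gives 0/0 (the numerator vanishes to order 3).
Expand each term to order t^3: the coefficient of t^3 in -4·1/(1 - 3t) is -108 and in -4·cos(2t) is 0.
Lower-order terms cancel with the polynomial part, so the numerator is (-108)·t^3 + o(t^3), and the limit is (-108)/(4) = -27.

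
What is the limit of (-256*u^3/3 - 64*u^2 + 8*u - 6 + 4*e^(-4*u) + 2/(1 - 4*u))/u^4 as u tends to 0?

Substitution gives 0/0 (the numerator vanishes to order 4).
Expand each term to order u^4: the coefficient of u^4 in 4·e^(-4u) is 128/3 and in 2·1/(1 - 4u) is 512.
Lower-order terms cancel with the polynomial part, so the numerator is (1664/3)·u^4 + o(u^4), and the limit is (1664/3)/(1) = 1664/3.

1664/3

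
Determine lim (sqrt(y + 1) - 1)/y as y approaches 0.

Substitution gives 0/0. Multiply numerator and denominator by the conjugate √(1 + y) + √1.
The numerator becomes (1 + y) − 1 = y, so the expression simplifies to 1/(√(1 + y) + √1).
Letting y → 0 gives 1/(2√1) = 1/2.

1/2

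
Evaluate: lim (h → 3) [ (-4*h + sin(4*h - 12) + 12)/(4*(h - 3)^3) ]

Direct substitution gives 0/0.
Apply L'Hôpital: lim (4*cos(4*h - 12) - 4)/(12*(h - 3)^2), still 0/0.
Apply L'Hôpital: lim (-16*sin(4*h - 12))/(24*h - 72), still 0/0.
After 3 applications of L'Hôpital's rule the quotient is (-64*cos(4*h - 12))/(24); substituting h = 3 gives -8/3.

-8/3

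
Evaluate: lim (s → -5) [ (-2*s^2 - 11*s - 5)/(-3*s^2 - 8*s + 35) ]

9/22

Direct substitution gives 0/0, so factor. Both numerator and denominator have (s + 5) as a factor.
After cancelling, the expression reduces to (-2*s - 1)/(7 - 3*s).
Substituting s = -5 gives 9/22.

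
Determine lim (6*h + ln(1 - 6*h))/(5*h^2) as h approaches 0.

-18/5

Direct substitution gives 0/0.
Apply L'Hôpital: lim (6 - 6/(1 - 6*h))/(10*h), still 0/0.
After 2 applications of L'Hôpital's rule the quotient is (-36/(1 - 6*h)^2)/(10); substituting h = 0 gives -18/5.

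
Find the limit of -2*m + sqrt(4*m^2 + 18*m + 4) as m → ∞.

This has the form ∞ − ∞. Multiply and divide by the conjugate √(4*m^2 + 18*m + 4) + 2m.
That gives (18m + 4) / (√(4*m^2 + 18*m + 4) + 2m).
Divide numerator and denominator by m: the limit is 18/(2·2) = 9/2.

9/2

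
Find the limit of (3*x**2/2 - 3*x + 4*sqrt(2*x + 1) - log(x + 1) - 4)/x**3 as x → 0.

Substitution gives 0/0 (the numerator vanishes to order 3).
Expand each term to order x^3: the coefficient of x^3 in 4·√(1 + 2x) is 2 and in −ln(1 + x) is -1/3.
Lower-order terms cancel with the polynomial part, so the numerator is (5/3)·x^3 + o(x^3), and the limit is (5/3)/(1) = 5/3.

5/3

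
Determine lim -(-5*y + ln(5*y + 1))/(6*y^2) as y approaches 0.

25/12

Direct substitution gives 0/0.
Apply L'Hôpital: lim (-5 + 5/(5*y + 1))/(-12*y), still 0/0.
After 2 applications of L'Hôpital's rule the quotient is (-25/(5*y + 1)^2)/(-12); substituting y = 0 gives 25/12.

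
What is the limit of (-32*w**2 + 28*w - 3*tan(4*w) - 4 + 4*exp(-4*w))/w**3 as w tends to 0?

Substitution gives 0/0 (the numerator vanishes to order 3).
Expand each term to order w^3: the coefficient of w^3 in -3·tan(4w) is -64 and in 4·e^(-4w) is -128/3.
Lower-order terms cancel with the polynomial part, so the numerator is (-320/3)·w^3 + o(w^3), and the limit is (-320/3)/(1) = -320/3.

-320/3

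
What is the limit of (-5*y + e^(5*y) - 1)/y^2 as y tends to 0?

Direct substitution gives 0/0.
Apply L'Hôpital: lim (5*e^(5*y) - 5)/(2*y), still 0/0.
After 2 applications of L'Hôpital's rule the quotient is (25*e^(5*y))/(2); substituting y = 0 gives 25/2.

25/2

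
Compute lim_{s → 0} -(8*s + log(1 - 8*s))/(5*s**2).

Direct substitution gives 0/0.
Apply L'Hôpital: lim (8 - 8/(1 - 8*s))/(-10*s), still 0/0.
After 2 applications of L'Hôpital's rule the quotient is (-64/(1 - 8*s)^2)/(-10); substituting s = 0 gives 32/5.

32/5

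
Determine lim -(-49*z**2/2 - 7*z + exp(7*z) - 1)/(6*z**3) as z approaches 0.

-343/36

Direct substitution gives 0/0.
Apply L'Hôpital: lim (-49*z + 7*e^(7*z) - 7)/(-18*z^2), still 0/0.
Apply L'Hôpital: lim (49*e^(7*z) - 49)/(-36*z), still 0/0.
After 3 applications of L'Hôpital's rule the quotient is (343*e^(7*z))/(-36); substituting z = 0 gives -343/36.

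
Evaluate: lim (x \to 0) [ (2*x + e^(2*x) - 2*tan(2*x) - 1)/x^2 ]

2

Substitution gives 0/0; apply L'Hôpital's rule 2 times.
After differentiating numerator and denominator 2 times the quotient is (4*e^(2*x) - 16*tan(2*x)/cos(2*x)^2)/(2); at x = 0 this is 2.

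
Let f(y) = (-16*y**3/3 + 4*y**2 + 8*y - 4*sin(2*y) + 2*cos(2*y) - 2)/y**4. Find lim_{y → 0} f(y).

4/3

Substitution gives 0/0; apply L'Hôpital's rule 4 times.
After differentiating numerator and denominator 4 times the quotient is (-64*sin(2*y) + 32*cos(2*y))/(24); at y = 0 this is 4/3.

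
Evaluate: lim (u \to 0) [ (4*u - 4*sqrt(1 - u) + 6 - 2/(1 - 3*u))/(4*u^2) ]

Substitution gives 0/0; apply L'Hôpital's rule 2 times.
After differentiating numerator and denominator 2 times the quotient is (36/(3*u - 1)^3 + (1 - u)^(-3/2))/(8); at u = 0 this is -35/8.

-35/8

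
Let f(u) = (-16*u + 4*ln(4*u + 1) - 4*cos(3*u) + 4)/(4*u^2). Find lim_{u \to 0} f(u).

-7/2

Substitution gives 0/0 (the numerator vanishes to order 2).
Expand each term to order u^2: the coefficient of u^2 in -4·cos(3u) is 18 and in 4·ln(1 + 4u) is -32.
Lower-order terms cancel with the polynomial part, so the numerator is (-14)·u^2 + o(u^2), and the limit is (-14)/(4) = -7/2.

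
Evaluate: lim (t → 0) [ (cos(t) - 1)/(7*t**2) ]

-1/14

Direct substitution gives 0/0.
Apply L'Hôpital: lim (-sin(t))/(14*t), still 0/0.
After 2 applications of L'Hôpital's rule the quotient is (-cos(t))/(14); substituting t = 0 gives -1/14.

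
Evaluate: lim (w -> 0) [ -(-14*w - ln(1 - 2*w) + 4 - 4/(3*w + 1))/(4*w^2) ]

Substitution gives 0/0; apply L'Hôpital's rule 2 times.
After differentiating numerator and denominator 2 times the quotient is (-72/(3*w + 1)^3 + 4/(2*w - 1)^2)/(-8); at w = 0 this is 17/2.

17/2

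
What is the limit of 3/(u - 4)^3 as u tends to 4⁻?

As u → 4⁻, (u - 4) → 0⁻, so (u - 4)^3 → 0⁻ and 3/(u - 4)^3 → -∞.

-∞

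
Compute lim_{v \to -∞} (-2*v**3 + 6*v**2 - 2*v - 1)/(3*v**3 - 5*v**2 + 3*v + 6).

Numerator and denominator both have degree 3.
Dividing every term by v^3, all lower-order terms vanish and the limit is the ratio of leading coefficients, -2/(3) = -2/3.

-2/3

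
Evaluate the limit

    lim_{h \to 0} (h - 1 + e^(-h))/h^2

1/2

Direct substitution gives 0/0.
Apply L'Hôpital: lim (1 - e^(-h))/(2*h), still 0/0.
After 2 applications of L'Hôpital's rule the quotient is (e^(-h))/(2); substituting h = 0 gives 1/2.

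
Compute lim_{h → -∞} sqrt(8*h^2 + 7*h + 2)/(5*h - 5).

-2*√(2)/5

For large |h|, √(8*h^2 + 7*h + 2) ≈ √8·|h| and the denominator ≈ 5h.
Since h → −∞, |h| = −h, giving −√8/(5) = -2*√(2)/5.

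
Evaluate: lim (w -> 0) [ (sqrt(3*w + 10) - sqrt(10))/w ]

Substitution gives 0/0. Multiply numerator and denominator by the conjugate √(10 + 3w) + √10.
The numerator becomes (10 + 3w) − 10 = 3w, so the expression simplifies to 3/(√(10 + 3w) + √10).
Letting w → 0 gives 3/(2√10) = 3*√(10)/20.

3*√(10)/20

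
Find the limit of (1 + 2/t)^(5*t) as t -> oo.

Write it as [(1 + 2/t)^t]^(5) · (1 + 2/t)^(0). The bracketed term tends to e^(2) and the second factor to 1, so the limit is e^(10).

e^(10)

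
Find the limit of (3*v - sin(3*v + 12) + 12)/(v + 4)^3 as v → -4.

9/2

Direct substitution gives 0/0.
Apply L'Hôpital: lim (3 - 3*cos(3*v + 12))/(3*(v + 4)^2), still 0/0.
Apply L'Hôpital: lim (9*sin(3*v + 12))/(6*v + 24), still 0/0.
After 3 applications of L'Hôpital's rule the quotient is (27*cos(3*v + 12))/(6); substituting v = -4 gives 9/2.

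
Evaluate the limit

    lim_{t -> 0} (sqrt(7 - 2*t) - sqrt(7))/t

-√(7)/7

A 0/0 form; rationalise with √(7 - 2t) + √7. This collapses the numerator to -2t, leaving -2/(√(7 - 2t) + √7) → -2/(2√7) = -√(7)/7.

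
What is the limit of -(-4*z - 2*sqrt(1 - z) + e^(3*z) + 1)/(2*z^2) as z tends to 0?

-19/8

Substitution gives 0/0 (the numerator vanishes to order 2).
Expand each term to order z^2: the coefficient of z^2 in e^(3z) is 9/2 and in -2·√(1 - z) is 1/4.
Lower-order terms cancel with the polynomial part, so the numerator is (19/4)·z^2 + o(z^2), and the limit is (19/4)/(-2) = -19/8.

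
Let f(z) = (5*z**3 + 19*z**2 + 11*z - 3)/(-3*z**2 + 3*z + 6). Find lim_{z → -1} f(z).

-4/3

Since z = -1 makes numerator and denominator zero, (z + 1) divides both.
Cancelling it gives (5*z^2 + 14*z - 3)/(6 - 3*z); now plug in z = -1 to get -4/3.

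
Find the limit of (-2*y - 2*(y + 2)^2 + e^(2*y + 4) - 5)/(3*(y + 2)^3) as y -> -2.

Direct substitution gives 0/0.
Apply L'Hôpital: lim (-4*y + 2*e^(2*y + 4) - 10)/(9*(y + 2)^2), still 0/0.
Apply L'Hôpital: lim (4*e^(2*y + 4) - 4)/(18*y + 36), still 0/0.
After 3 applications of L'Hôpital's rule the quotient is (8*e^(2*y + 4))/(18); substituting y = -2 gives 4/9.

4/9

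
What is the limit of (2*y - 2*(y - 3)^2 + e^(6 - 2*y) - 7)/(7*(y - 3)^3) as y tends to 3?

Direct substitution gives 0/0.
Apply L'Hôpital: lim (-4*y - 2*e^(6 - 2*y) + 14)/(21*(y - 3)^2), still 0/0.
Apply L'Hôpital: lim (4*e^(6 - 2*y) - 4)/(42*y - 126), still 0/0.
After 3 applications of L'Hôpital's rule the quotient is (-8*e^(6 - 2*y))/(42); substituting y = 3 gives -4/21.

-4/21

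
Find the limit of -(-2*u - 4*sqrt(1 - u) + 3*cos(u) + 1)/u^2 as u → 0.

1

Substitution gives 0/0; apply L'Hôpital's rule 2 times.
After differentiating numerator and denominator 2 times the quotient is (-3*cos(u) + (1 - u)^(-3/2))/(-2); at u = 0 this is 1.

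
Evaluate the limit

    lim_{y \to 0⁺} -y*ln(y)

This is a 0·(−∞) form. Rewrite as -1·ln(y) / y^(−1) and apply L'Hôpital:
the derivative quotient is -1·(1/y) / (−1·y^(−2)) = (1/1)·y^1 → 0.

0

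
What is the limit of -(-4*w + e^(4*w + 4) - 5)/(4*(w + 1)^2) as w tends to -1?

-2

Direct substitution gives 0/0.
Apply L'Hôpital: lim (4*e^(4*w + 4) - 4)/(-8*w - 8), still 0/0.
After 2 applications of L'Hôpital's rule the quotient is (16*e^(4*w + 4))/(-8); substituting w = -1 gives -2.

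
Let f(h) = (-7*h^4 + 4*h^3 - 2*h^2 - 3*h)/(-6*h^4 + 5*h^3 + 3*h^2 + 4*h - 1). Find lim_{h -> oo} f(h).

7/6

Numerator and denominator both have degree 4.
Dividing every term by h^4, all lower-order terms vanish and the limit is the ratio of leading coefficients, -7/(-6) = 7/6.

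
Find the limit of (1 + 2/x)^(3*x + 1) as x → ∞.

e^(6)

Write it as [(1 + 2/x)^x]^(3) · (1 + 2/x)^(1). The bracketed term tends to e^(2) and the second factor to 1, so the limit is e^(6).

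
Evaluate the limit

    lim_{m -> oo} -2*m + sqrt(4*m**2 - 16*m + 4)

An ∞ − ∞ form. Rationalising with the conjugate, the difference becomes (-16m + 4) / (√(4*m^2 - 16*m + 4) + 2m).
For large m the denominator behaves like 2·2m, so the quotient tends to -16/4 = -4.

-4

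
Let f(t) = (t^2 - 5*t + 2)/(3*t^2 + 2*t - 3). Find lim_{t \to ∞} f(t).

Numerator and denominator both have degree 2.
Dividing every term by t^2, all lower-order terms vanish and the limit is the ratio of leading coefficients, 1/(3) = 1/3.

1/3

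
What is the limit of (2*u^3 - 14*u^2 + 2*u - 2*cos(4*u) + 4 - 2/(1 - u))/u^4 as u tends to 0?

-70/3

Substitution gives 0/0 (the numerator vanishes to order 4).
Expand each term to order u^4: the coefficient of u^4 in -2·cos(4u) is -64/3 and in -2·1/(1 - u) is -2.
Lower-order terms cancel with the polynomial part, so the numerator is (-70/3)·u^4 + o(u^4), and the limit is (-70/3)/(1) = -70/3.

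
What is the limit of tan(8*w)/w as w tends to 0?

8

Substitution gives 0/0.
Since tan(u)/u → 1 as u → 0, tan(8w)/(8w) → 1 and the limit is 8.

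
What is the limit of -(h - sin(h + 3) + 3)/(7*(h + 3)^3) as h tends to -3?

Direct substitution gives 0/0.
Apply L'Hôpital: lim (1 - cos(h + 3))/(-21*(h + 3)^2), still 0/0.
Apply L'Hôpital: lim (sin(h + 3))/(-42*h - 126), still 0/0.
After 3 applications of L'Hôpital's rule the quotient is (cos(h + 3))/(-42); substituting h = -3 gives -1/42.

-1/42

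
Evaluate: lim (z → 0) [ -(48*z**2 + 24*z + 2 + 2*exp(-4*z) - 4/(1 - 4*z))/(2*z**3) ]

Substitution gives 0/0; apply L'Hôpital's rule 3 times.
After differentiating numerator and denominator 3 times the quotient is (-128*e^(-4*z) - 1536/(4*z - 1)^4)/(-12); at z = 0 this is 416/3.

416/3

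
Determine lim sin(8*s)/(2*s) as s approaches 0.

Substitution gives 0/0.
Write it as (8/2)·sin(8s)/(8s); since sin(u)/u → 1, the limit is 4.

4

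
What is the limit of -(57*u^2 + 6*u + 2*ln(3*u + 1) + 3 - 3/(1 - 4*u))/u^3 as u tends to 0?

Substitution gives 0/0 (the numerator vanishes to order 3).
Expand each term to order u^3: the coefficient of u^3 in -3·1/(1 - 4u) is -192 and in 2·ln(1 + 3u) is 18.
Lower-order terms cancel with the polynomial part, so the numerator is (-174)·u^3 + o(u^3), and the limit is (-174)/(-1) = 174.

174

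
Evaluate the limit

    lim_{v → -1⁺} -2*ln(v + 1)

∞

As v → -1⁺, v + 1 → 0⁺ and ln(v + 1) → −∞.
Multiplying by -2 gives ∞.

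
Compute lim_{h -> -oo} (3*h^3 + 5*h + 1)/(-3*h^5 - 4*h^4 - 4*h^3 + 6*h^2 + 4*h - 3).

0

The denominator has degree 5 and the numerator degree 3. Dividing numerator and denominator by h^5 sends every term to 0 except the leading denominator term, so the limit is 0.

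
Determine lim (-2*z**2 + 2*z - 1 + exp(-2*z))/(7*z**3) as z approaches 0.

Direct substitution gives 0/0.
Apply L'Hôpital: lim (-4*z + 2 - 2*e^(-2*z))/(21*z^2), still 0/0.
Apply L'Hôpital: lim (-4 + 4*e^(-2*z))/(42*z), still 0/0.
After 3 applications of L'Hôpital's rule the quotient is (-8*e^(-2*z))/(42); substituting z = 0 gives -4/21.

-4/21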